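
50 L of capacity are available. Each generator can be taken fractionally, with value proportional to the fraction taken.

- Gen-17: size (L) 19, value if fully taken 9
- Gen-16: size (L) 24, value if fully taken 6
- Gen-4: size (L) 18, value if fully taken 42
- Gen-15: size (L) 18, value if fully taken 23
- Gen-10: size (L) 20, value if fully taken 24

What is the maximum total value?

Best value per unit of size first: Gen-4 42/18≈2.33, Gen-15 23/18≈1.28, Gen-10 24/20≈1.2, Gen-17 9/19≈0.474, Gen-16 6/24≈0.25.
Gen-4: take in full, 18 L for value 42 ; 32 left.
Gen-15: take in full, 18 L for value 23 ; 14 left.
Fill the last 14 L with part of Gen-10: 14/20 of it earns 16.8.
Total value = 81.8.

81.8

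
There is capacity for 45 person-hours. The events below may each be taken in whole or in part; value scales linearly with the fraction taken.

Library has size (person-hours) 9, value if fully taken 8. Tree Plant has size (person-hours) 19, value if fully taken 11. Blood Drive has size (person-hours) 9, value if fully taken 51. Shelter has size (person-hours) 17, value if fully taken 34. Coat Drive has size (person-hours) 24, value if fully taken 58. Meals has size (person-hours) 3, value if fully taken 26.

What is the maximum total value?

153

Rank by value-to-size ratio: Meals 26/3≈8.67, Blood Drive 51/9≈5.67, Coat Drive 58/24≈2.42, Shelter 34/17≈2, Library 8/9≈0.889, Tree Plant 11/19≈0.579.
All 3 person-hours of Meals fit (value 26) — 42 remain.
All 9 person-hours of Blood Drive fit (value 51) — 33 remain.
Take all of Coat Drive (24 person-hours, value 58) — 9 person-hours left.
Only 9 person-hours remain; take 9/17 of Shelter for value 34×9/17 = 18.
Total value = 153.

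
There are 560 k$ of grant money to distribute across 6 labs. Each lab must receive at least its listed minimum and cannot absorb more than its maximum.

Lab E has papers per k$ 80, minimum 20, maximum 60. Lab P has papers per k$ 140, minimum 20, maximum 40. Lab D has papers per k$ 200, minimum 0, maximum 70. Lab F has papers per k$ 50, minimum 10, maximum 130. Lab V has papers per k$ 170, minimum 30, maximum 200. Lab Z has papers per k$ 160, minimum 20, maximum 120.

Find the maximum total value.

81100

Meeting every minimum uses 20+20+0+10+30+20 = 100 k$, leaving 460.
Highest papers per k$ first: Lab D 200 > Lab V 170 > Lab Z 160 > Lab P 140 > Lab E 80 > Lab F 50.
Lab D takes 70 more to reach its cap of 70 → 390 left.
Give Lab V 170 more to hit its cap of 200 → 220 left.
Lab Z: +100 to 120 (cap) → 120 left.
Give Lab P 20 more to hit its cap of 40 → 100 left.
Lab E: +40 to 60 (cap) → 60 left.
Lab F has room for 120 more but only 60 remain, so it gets 70.
Total = 80×60 + 140×40 + 200×70 + 50×70 + 170×200 + 160×120 = 81100.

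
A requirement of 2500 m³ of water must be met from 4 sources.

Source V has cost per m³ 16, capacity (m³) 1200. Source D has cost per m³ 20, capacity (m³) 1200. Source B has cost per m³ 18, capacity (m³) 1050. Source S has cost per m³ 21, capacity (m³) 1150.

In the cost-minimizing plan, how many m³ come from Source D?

250

Use sources in increasing cost order.
Source V (16): use full 1200 ; 1300 m³ to go.
Source B at 18: take all 1050 m³ ; 250 still needed.
Take 250 from Source D at 20 to finish.
Source S: unused.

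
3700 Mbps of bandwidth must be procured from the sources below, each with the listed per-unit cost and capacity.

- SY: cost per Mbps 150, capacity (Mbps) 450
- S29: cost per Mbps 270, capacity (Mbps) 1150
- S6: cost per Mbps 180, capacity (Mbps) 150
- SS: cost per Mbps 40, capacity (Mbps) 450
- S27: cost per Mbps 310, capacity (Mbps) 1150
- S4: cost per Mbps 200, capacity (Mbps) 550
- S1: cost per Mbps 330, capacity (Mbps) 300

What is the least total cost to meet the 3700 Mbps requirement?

827500

Use sources in increasing cost order.
Take 450 from SS at 40 — need 3250 more.
SY at 150: take all 450 Mbps — 2800 still needed.
Take 150 from S6 at 180 — need 2650 more.
Take 550 from S4 at 200 — need 2100 more.
S29 at 270: take all 1150 Mbps — 950 still needed.
Take 950 from S27 at 310 to finish.
S1: unused.
Cost = 450×40 + 450×150 + 150×180 + 550×200 + 1150×270 + 950×310 = 827500.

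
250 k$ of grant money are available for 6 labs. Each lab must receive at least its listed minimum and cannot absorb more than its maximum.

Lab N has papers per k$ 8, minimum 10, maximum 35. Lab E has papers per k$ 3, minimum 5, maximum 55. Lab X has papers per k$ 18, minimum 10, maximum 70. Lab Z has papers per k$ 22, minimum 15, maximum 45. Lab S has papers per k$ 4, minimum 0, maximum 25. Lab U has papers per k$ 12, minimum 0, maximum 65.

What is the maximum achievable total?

3440

Meeting every minimum uses 10+5+10+15+0+0 = 40 k$, leaving 210.
Rank by papers per k$: Lab Z 22 > Lab X 18 > Lab U 12 > Lab N 8 > Lab S 4 > Lab E 3.
Give Lab Z 30 more to hit its cap of 45 — 180 left.
Lab X: +60 to 70 (cap) — 120 left.
Give Lab U 65 more to hit its cap of 65 — 55 left.
Lab N takes 25 more to reach its cap of 35 — 30 left.
Lab S takes 25 more to reach its cap of 25 — 5 left.
Only 5 left; Lab E takes them to reach 10.
Total = 8×35 + 3×10 + 18×70 + 22×45 + 4×25 + 12×65 = 3440.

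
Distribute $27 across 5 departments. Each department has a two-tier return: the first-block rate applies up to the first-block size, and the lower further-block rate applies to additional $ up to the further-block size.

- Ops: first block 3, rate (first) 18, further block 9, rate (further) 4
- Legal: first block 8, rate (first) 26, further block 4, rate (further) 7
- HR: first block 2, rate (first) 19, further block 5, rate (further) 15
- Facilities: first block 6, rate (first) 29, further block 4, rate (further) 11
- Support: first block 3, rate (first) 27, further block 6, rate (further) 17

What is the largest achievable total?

640

Rank every tier by rate: Facilities/first 29 > Support/first 27 > Legal/first 26 > HR/first 19 > Ops/first 18 > Support/second 17 > HR/second 15 > Facilities/second 11 > Legal/second 7 > Ops/second 4.
Facilities first at 29: fill all 6 — 21 left.
Fill Support first block (3 at 27) — 18 left.
Fill Legal first block (8 at 26) — 10 left.
Fill HR first block (2 at 19) — 8 left.
Fill Ops first block (3 at 18) — 5 left.
Support/second: +5 of 6 at 17; pool empty.
Total = 29×6 + 27×3 + 26×8 + 19×2 + 18×3 + 17×5 = 640.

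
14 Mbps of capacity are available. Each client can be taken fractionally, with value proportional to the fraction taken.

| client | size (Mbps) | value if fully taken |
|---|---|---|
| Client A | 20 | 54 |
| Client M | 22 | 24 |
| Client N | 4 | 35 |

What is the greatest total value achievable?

Sort by value density: Client N 35/4≈8.75, Client A 54/20≈2.7, Client M 24/22≈1.09.
All 4 Mbps of Client N fit (value 35) — 10 remain.
10 Mbps left: a 10/20 share of Client A gives 54×10/20 = 27.
Total value = 62.

62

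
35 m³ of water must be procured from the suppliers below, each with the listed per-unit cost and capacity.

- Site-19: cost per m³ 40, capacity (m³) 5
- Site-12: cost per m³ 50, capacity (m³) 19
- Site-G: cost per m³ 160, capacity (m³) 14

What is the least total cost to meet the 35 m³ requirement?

Cheapest first:
Take 5 from Site-19 at 40 — need 30 more.
Take 19 from Site-12 at 50 — need 11 more.
Site-G (160): take the remaining 11 — done.
Cost = 5×40 + 19×50 + 11×160 = 2910.

2910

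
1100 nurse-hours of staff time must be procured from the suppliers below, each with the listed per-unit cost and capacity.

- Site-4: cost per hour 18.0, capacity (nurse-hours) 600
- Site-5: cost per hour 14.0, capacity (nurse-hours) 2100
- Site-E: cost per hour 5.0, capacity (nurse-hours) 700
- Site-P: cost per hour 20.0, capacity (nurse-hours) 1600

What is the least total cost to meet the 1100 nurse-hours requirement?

9100

Use suppliers in increasing cost order.
Site-E (5.0): use full 700 → 400 nurse-hours to go.
Take 400 from Site-5 at 14.0 to finish.
Site-4, Site-P: unused.
Cost = 700×5.0 + 400×14.0 = 9100.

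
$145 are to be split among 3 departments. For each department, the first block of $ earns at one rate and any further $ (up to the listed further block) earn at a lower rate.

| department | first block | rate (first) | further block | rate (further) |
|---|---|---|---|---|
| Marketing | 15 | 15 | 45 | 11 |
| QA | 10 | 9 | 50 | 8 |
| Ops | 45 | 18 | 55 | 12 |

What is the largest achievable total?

Order all 6 blocks by rate: Ops/first 18 > Marketing/first 15 > Ops/second 12 > Marketing/second 11 > QA/first 9 > QA/second 8.
Fill Ops first block (45 at 18) — 100 left.
Marketing first at 15: fill all 15 — 85 left.
Ops/second (12): +55 — 30 left.
Marketing/second: +30 of 45 at 11; pool empty.
Total = 18×45 + 15×15 + 12×55 + 11×30 = 2025.

2025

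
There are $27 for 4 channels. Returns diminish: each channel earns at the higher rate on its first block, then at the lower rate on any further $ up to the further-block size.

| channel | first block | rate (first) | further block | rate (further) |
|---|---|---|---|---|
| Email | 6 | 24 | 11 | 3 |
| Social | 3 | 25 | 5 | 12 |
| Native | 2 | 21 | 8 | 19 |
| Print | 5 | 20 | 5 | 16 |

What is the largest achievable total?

Treat each block as its own option and order by rate: Social/T1 25 > Email/T1 24 > Native/T1 21 > Print/T1 20 > Native/T2 19 > Print/T2 16 > Social/T2 12 > Email/T2 3.
Social/T1 (25): +3 → 24 left.
Fill Email T1 block (6 at 24) → 18 left.
Fill Native T1 block (2 at 21) → 16 left.
Print/T1 (20): +5 → 11 left.
Fill Native T2 block (8 at 19) → 3 left.
Print T2 at 16: only 3 left, fill 3.
Total = 25×3 + 24×6 + 21×2 + 20×5 + 19×8 + 16×3 = 561.

561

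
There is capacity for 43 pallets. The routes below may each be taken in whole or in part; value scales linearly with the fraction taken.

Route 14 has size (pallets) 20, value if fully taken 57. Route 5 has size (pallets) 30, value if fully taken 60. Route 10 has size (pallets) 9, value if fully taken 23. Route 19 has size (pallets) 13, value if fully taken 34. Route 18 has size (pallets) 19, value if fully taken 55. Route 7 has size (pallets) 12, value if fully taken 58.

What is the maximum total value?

147.2

Rank by value-to-size ratio: Route 7 58/12≈4.83, Route 18 55/19≈2.89, Route 14 57/20≈2.85, Route 19 34/13≈2.62, Route 10 23/9≈2.56, Route 5 60/30≈2.
Route 7: take in full, 12 pallets for value 58 → 31 left.
All 19 pallets of Route 18 fit (value 55) → 12 remain.
12 pallets left: a 12/20 share of Route 14 gives 57×12/20 = 34.2.
Total value = 147.2.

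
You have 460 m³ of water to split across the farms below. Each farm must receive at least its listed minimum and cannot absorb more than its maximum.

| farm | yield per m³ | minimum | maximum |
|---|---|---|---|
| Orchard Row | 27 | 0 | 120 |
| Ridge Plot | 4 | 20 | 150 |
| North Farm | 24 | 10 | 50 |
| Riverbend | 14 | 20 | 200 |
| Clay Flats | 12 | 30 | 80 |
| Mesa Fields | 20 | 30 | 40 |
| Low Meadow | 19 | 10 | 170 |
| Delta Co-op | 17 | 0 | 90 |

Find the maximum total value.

9360

Meeting every minimum uses 0+20+10+20+30+30+10+0 = 120 m³, leaving 340.
Highest yield per m³ first: Orchard Row 27 > North Farm 24 > Mesa Fields 20 > Low Meadow 19 > Delta Co-op 17 > Riverbend 14 > Clay Flats 12 > Ridge Plot 4.
Orchard Row takes 120 more to reach its cap of 120 ; 220 left.
North Farm takes 40 more to reach its cap of 50 ; 180 left.
Mesa Fields: +10 to 40 (cap) ; 170 left.
Low Meadow: +160 to 170 (cap) ; 10 left.
Only 10 left; Delta Co-op takes them to reach 10.
Total = 27×120 + 4×20 + 24×50 + 14×20 + 12×30 + 20×40 + 19×170 + 17×10 = 9360.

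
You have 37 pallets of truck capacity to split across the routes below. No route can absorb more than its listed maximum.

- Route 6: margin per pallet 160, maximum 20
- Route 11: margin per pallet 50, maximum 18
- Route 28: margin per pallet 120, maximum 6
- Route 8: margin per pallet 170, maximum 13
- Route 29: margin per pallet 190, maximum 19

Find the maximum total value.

Rank by margin per pallet: Route 29 190 > Route 8 170 > Route 6 160 > Route 28 120 > Route 11 50.
Give Route 29 19 to hit its cap of 19 — 18 left.
Route 8 takes 13 to reach its cap of 13 — 5 left.
Route 6: +5 (room for 20) → 5. Pool exhausted.
Total = 160×5 + 170×13 + 190×19 = 6620.

6620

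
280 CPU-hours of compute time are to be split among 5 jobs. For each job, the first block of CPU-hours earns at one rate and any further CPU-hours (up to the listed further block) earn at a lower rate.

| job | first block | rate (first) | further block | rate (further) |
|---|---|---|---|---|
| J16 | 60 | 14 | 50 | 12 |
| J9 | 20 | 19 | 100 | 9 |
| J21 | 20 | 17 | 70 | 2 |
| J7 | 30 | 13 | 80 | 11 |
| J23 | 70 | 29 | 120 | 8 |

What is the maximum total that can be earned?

4910

Order all 10 blocks by rate: J23/tier1 29 > J9/tier1 19 > J21/tier1 17 > J16/tier1 14 > J7/tier1 13 > J16/tier2 12 > J7/tier2 11 > J9/tier2 9 > J23/tier2 8 > J21/tier2 2.
J23/tier1 (29): +70 ; 210 left.
J9 tier1 at 19: fill all 20 ; 190 left.
J21/tier1 (17): +20 ; 170 left.
J16/tier1 (14): +60 ; 110 left.
Fill J7 tier1 block (30 at 13) ; 80 left.
Fill J16 tier2 block (50 at 12) ; 30 left.
30 remain; put them into J7 tier2 at 11.
Total = 29×70 + 19×20 + 17×20 + 14×60 + 13×30 + 12×50 + 11×30 = 4910.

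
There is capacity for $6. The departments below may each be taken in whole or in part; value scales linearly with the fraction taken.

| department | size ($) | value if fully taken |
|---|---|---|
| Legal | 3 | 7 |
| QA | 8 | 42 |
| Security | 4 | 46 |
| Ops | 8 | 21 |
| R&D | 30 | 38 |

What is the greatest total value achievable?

Rank by value-to-size ratio: Security 46/4≈11.5, QA 42/8≈5.25, Ops 21/8≈2.62, Legal 7/3≈2.33, R&D 38/30≈1.27.
Security: take in full, 4 $ for value 46 ; 2 left.
Fill the last 2 $ with part of QA: 2/8 of it earns 10.5.
Total value = 56.5.

56.5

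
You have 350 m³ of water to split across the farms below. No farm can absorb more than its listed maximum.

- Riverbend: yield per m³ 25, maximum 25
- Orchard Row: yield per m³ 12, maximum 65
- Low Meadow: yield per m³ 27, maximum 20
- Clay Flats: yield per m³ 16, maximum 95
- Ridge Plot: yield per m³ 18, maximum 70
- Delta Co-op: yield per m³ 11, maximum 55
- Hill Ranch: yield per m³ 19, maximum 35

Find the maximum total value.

5830

Order the farms by yield per m³: Low Meadow 27 > Riverbend 25 > Hill Ranch 19 > Ridge Plot 18 > Clay Flats 16 > Orchard Row 12 > Delta Co-op 11.
Low Meadow: +20 to 20 (cap) ; 330 left.
Give Riverbend 25 to hit its cap of 25 ; 305 left.
Hill Ranch: +35 to 35 (cap) ; 270 left.
Ridge Plot takes 70 to reach its cap of 70 ; 200 left.
Clay Flats takes 95 to reach its cap of 95 ; 105 left.
Orchard Row: +65 to 65 (cap) ; 40 left.
Delta Co-op has room for 55 but only 40 remain, so it gets 40.
Total = 25×25 + 12×65 + 27×20 + 16×95 + 18×70 + 11×40 + 19×35 = 5830.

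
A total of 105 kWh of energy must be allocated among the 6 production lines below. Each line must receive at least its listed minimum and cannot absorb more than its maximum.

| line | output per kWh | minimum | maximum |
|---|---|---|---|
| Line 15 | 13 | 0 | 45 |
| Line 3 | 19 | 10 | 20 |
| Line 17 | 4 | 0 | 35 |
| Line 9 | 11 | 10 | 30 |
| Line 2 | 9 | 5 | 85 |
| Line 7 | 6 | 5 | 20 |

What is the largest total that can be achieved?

Meeting every minimum uses 0+10+0+10+5+5 = 30 kWh, leaving 75.
Highest output per kWh first: Line 3 19 > Line 15 13 > Line 9 11 > Line 2 9 > Line 7 6 > Line 17 4.
Give Line 3 10 more to hit its cap of 20 → 65 left.
Line 15 takes 45 more to reach its cap of 45 → 20 left.
Give Line 9 20 more to hit its cap of 30 → 0 left.
Total = 13×45 + 19×20 + 11×30 + 9×5 + 6×5 = 1370.

1370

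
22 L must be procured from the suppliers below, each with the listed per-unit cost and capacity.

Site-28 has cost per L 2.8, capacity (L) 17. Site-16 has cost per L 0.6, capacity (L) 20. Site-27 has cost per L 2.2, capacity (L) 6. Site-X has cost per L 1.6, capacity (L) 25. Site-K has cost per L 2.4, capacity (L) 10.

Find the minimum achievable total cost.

Use suppliers in increasing cost order.
Take 20 from Site-16 at 0.6 ; need 2 more.
Take 2 from Site-X at 1.6 to finish.
Site-27, Site-K, Site-28: unused.
Cost = 20×0.6 + 2×1.6 = 15.2.

15.2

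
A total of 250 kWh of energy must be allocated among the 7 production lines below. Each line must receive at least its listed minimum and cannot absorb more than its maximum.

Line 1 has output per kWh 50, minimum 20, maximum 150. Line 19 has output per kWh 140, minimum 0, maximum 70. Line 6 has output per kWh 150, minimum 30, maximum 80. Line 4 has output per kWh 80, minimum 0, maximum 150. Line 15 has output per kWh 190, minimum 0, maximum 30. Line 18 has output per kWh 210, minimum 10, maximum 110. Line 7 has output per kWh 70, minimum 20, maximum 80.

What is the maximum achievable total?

Meeting every minimum uses 20+0+30+0+0+10+20 = 80 kWh, leaving 170.
Highest output per kWh first: Line 18 210 > Line 15 190 > Line 6 150 > Line 19 140 > Line 4 80 > Line 7 70 > Line 1 50.
Line 18 takes 100 more to reach its cap of 110 → 70 left.
Line 15 takes 30 more to reach its cap of 30 → 40 left.
Line 6 has room for 50 more but only 40 remain, so it gets 70.
Total = 50×20 + 150×70 + 190×30 + 210×110 + 70×20 = 41700.

41700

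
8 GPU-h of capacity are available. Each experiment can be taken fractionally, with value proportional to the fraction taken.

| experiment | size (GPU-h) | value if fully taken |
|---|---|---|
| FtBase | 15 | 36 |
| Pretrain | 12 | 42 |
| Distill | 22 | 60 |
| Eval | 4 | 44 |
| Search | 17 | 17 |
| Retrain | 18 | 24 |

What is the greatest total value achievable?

58

Sort by value density: Eval 44/4≈11, Pretrain 42/12≈3.5, Distill 60/22≈2.73, FtBase 36/15≈2.4, Retrain 24/18≈1.33, Search 17/17≈1.
Eval: take in full, 4 GPU-h for value 44 → 4 left.
Only 4 GPU-h remain; take 4/12 of Pretrain for value 42×4/12 = 14.
Total value = 58.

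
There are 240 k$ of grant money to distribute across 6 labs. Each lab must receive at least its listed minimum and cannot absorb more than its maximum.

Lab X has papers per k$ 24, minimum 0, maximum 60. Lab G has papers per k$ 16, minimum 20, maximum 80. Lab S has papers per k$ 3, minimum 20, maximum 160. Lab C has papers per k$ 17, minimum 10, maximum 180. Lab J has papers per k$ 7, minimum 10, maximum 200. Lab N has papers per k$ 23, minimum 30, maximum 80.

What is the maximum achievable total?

Meeting every minimum uses 0+20+20+10+10+30 = 90 k$, leaving 150.
Rank by papers per k$: Lab X 24 > Lab N 23 > Lab C 17 > Lab G 16 > Lab J 7 > Lab S 3.
Lab X: +60 to 60 (cap) → 90 left.
Give Lab N 50 more to hit its cap of 80 → 40 left.
Lab C: +40 (room for 170) → 50. Pool exhausted.
Total = 24×60 + 16×20 + 3×20 + 17×50 + 7×10 + 23×80 = 4580.

4580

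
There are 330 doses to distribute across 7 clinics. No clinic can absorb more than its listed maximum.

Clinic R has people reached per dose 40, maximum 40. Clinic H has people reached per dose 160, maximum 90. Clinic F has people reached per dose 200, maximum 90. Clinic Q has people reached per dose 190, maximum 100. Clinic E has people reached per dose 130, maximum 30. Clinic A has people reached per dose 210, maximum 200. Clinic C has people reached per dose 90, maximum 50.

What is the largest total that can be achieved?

Highest people reached per dose first: Clinic A 210 > Clinic F 200 > Clinic Q 190 > Clinic H 160 > Clinic E 130 > Clinic C 90 > Clinic R 40.
Clinic A: +200 to 200 (cap) — 130 left.
Give Clinic F 90 to hit its cap of 90 — 40 left.
Clinic Q has room for 100 but only 40 remain, so it gets 40.
Total = 200×90 + 190×40 + 210×200 = 67600.

67600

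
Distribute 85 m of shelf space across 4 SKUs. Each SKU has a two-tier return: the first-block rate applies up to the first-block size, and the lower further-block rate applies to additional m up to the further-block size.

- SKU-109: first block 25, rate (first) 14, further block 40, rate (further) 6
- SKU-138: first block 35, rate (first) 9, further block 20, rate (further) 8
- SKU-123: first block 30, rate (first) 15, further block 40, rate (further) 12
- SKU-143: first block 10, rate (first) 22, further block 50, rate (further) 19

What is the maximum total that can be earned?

Treat each block as its own option and order by rate: SKU-143/first 22 > SKU-143/second 19 > SKU-123/first 15 > SKU-109/first 14 > SKU-123/second 12 > SKU-138/first 9 > SKU-138/second 8 > SKU-109/second 6.
SKU-143/first (22): +10 ; 75 left.
SKU-143 second at 19: fill all 50 ; 25 left.
SKU-123/first: +25 of 30 at 15; pool empty.
Total = 22×10 + 19×50 + 15×25 = 1545.

1545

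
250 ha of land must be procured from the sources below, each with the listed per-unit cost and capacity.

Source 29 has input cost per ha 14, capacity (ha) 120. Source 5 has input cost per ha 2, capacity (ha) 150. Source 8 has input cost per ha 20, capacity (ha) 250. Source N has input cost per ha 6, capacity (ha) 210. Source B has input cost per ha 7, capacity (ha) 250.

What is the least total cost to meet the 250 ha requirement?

Cheapest first:
Take 150 from Source 5 at 2 ; need 100 more.
Source N at 6: take 100 of its 210 ; requirement met.
Source B, Source 29, Source 8: unused.
Cost = 150×2 + 100×6 = 900.

900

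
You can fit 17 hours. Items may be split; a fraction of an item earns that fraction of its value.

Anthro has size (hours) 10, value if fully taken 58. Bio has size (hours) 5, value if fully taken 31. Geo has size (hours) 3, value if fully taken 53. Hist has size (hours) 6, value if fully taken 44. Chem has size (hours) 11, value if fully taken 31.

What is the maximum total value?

Sort by value density: Geo 53/3≈17.7, Hist 44/6≈7.33, Bio 31/5≈6.2, Anthro 58/10≈5.8, Chem 31/11≈2.82.
All 3 hours of Geo fit (value 53) — 14 remain.
Take all of Hist (6 hours, value 44) — 8 hours left.
All 5 hours of Bio fit (value 31) — 3 remain.
Fill the last 3 hours with part of Anthro: 3/10 of it earns 17.4.
Total value = 145.4.

145.4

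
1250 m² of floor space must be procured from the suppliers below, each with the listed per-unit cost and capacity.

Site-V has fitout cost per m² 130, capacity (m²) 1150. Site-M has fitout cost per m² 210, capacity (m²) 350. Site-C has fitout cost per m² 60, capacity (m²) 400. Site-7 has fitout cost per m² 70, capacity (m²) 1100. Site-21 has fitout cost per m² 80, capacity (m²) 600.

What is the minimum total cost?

Fill from the cheapest supplier first.
Take 400 from Site-C at 60 ; need 850 more.
Take 850 from Site-7 at 70 to finish.
Site-21, Site-V, Site-M: unused.
Cost = 400×60 + 850×70 = 83500.

83500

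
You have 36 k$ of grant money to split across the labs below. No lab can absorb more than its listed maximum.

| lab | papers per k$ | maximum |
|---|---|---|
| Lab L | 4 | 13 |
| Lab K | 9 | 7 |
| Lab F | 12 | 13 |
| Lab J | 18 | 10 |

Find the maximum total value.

Order the labs by papers per k$: Lab J 18 > Lab F 12 > Lab K 9 > Lab L 4.
Lab J: +10 to 10 (cap) — 26 left.
Lab F takes 13 to reach its cap of 13 — 13 left.
Give Lab K 7 to hit its cap of 7 — 6 left.
Lab L has room for 13 but only 6 remain, so it gets 6.
Total = 4×6 + 9×7 + 12×13 + 18×10 = 423.

423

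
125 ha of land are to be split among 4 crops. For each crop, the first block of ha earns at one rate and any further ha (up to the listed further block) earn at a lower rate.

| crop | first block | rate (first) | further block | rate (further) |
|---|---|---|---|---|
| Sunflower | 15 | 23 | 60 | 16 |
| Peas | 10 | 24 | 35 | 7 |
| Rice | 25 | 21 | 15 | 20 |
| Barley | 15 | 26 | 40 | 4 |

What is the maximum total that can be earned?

Rank every tier by rate: Barley/first 26 > Peas/first 24 > Sunflower/first 23 > Rice/first 21 > Rice/second 20 > Sunflower/second 16 > Peas/second 7 > Barley/second 4.
Barley first at 26: fill all 15 ; 110 left.
Peas first at 24: fill all 10 ; 100 left.
Sunflower first at 23: fill all 15 ; 85 left.
Rice/first (21): +25 ; 60 left.
Rice second at 20: fill all 15 ; 45 left.
45 remain; put them into Sunflower second at 16.
Total = 26×15 + 24×10 + 23×15 + 21×25 + 20×15 + 16×45 = 2520.

2520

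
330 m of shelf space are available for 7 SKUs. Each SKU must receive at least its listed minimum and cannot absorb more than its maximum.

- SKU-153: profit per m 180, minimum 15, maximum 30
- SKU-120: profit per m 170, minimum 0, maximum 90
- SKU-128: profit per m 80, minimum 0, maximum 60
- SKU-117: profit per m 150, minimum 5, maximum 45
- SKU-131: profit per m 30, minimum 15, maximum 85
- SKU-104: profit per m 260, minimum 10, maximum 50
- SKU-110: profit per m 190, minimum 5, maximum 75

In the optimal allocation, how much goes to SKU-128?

25

Meeting every minimum uses 15+0+0+5+15+10+5 = 50 m, leaving 280.
Highest profit per m first: SKU-104 260 > SKU-110 190 > SKU-153 180 > SKU-120 170 > SKU-117 150 > SKU-128 80 > SKU-131 30.
SKU-104: +40 to 50 (cap) → 240 left.
Give SKU-110 70 more to hit its cap of 75 → 170 left.
SKU-153 takes 15 more to reach its cap of 30 → 155 left.
Give SKU-120 90 more to hit its cap of 90 → 65 left.
Give SKU-117 40 more to hit its cap of 45 → 25 left.
SKU-128 has room for 60 more but only 25 remain, so it gets 25.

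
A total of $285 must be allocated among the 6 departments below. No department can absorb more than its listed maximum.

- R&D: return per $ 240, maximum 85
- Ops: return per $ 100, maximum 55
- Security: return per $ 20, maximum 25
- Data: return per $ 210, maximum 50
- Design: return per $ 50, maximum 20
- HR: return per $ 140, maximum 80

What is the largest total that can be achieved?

Rank by return per $: R&D 240 > Data 210 > HR 140 > Ops 100 > Design 50 > Security 20.
R&D takes 85 to reach its cap of 85 → 200 left.
Give Data 50 to hit its cap of 50 → 150 left.
HR takes 80 to reach its cap of 80 → 70 left.
Ops takes 55 to reach its cap of 55 → 15 left.
Design has room for 20 but only 15 remain, so it gets 15.
Total = 240×85 + 100×55 + 210×50 + 50×15 + 140×80 = 48350.

48350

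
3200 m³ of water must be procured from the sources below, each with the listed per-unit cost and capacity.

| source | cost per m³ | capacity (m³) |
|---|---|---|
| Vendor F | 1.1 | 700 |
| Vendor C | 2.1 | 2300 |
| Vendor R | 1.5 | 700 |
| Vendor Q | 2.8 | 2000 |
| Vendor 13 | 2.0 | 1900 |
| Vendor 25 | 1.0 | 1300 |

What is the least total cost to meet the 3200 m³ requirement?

Cheapest first:
Take 1300 from Vendor 25 at 1.0 — need 1900 more.
Vendor F (1.1): use full 700 — 1200 m³ to go.
Vendor R (1.5): use full 700 — 500 m³ to go.
Vendor 13 (2.0): take the remaining 500 — done.
Vendor C, Vendor Q: unused.
Cost = 1300×1.0 + 700×1.1 + 700×1.5 + 500×2.0 = 4120.

4120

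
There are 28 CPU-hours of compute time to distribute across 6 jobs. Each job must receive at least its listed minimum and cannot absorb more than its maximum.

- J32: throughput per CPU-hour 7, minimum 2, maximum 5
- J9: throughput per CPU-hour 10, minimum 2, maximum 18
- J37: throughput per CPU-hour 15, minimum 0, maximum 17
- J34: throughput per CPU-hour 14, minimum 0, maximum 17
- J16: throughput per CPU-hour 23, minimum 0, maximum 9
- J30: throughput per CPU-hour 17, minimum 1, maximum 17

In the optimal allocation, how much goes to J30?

15

Meeting every minimum uses 2+2+0+0+0+1 = 5 CPU-hours, leaving 23.
Rank by throughput per CPU-hour: J16 23 > J30 17 > J37 15 > J34 14 > J9 10 > J32 7.
J16: +9 to 9 (cap) → 14 left.
Only 14 left; J30 takes them to reach 15.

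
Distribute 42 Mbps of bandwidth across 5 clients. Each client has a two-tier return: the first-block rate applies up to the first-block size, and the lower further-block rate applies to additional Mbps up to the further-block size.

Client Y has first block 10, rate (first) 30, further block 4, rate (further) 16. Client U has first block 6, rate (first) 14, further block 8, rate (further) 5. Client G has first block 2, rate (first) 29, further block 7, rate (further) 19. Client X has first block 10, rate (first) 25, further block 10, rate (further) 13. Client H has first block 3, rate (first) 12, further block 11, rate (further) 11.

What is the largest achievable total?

928

Treat each block as its own option and order by rate: Client Y/T1 30 > Client G/T1 29 > Client X/T1 25 > Client G/T2 19 > Client Y/T2 16 > Client U/T1 14 > Client X/T2 13 > Client H/T1 12 > Client H/T2 11 > Client U/T2 5.
Client Y T1 at 30: fill all 10 ; 32 left.
Client G/T1 (29): +2 ; 30 left.
Fill Client X T1 block (10 at 25) ; 20 left.
Client G T2 at 19: fill all 7 ; 13 left.
Fill Client Y T2 block (4 at 16) ; 9 left.
Client U/T1 (14): +6 ; 3 left.
Client X T2 at 13: only 3 left, fill 3.
Total = 30×10 + 29×2 + 25×10 + 19×7 + 16×4 + 14×6 + 13×3 = 928.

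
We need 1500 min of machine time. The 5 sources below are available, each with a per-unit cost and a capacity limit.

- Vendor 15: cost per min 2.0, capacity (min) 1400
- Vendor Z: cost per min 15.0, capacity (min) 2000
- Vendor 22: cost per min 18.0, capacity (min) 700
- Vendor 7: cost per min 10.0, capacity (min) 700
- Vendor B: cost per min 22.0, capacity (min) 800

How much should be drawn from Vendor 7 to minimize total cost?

100

Fill from the cheapest source first.
Vendor 15 at 2.0: take all 1400 min → 100 still needed.
Vendor 7 (10.0): take the remaining 100 → done.
Vendor Z, Vendor 22, Vendor B: unused.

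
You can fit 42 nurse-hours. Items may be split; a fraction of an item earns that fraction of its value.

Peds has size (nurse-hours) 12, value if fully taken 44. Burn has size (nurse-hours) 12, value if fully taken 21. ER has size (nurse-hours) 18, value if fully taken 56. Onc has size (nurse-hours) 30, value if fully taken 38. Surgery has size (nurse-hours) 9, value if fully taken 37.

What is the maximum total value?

Rank by value-to-size ratio: Surgery 37/9≈4.11, Peds 44/12≈3.67, ER 56/18≈3.11, Burn 21/12≈1.75, Onc 38/30≈1.27.
Take all of Surgery (9 nurse-hours, value 37) ; 33 nurse-hours left.
Take all of Peds (12 nurse-hours, value 44) ; 21 nurse-hours left.
ER: take in full, 18 nurse-hours for value 56 ; 3 left.
Fill the last 3 nurse-hours with part of Burn: 3/12 of it earns 5.25.
Total value = 142.25.

142.25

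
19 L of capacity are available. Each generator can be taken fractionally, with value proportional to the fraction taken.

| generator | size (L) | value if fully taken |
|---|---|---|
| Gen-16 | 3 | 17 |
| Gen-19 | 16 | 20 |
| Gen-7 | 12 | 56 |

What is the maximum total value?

Sort by value density: Gen-16 17/3≈5.67, Gen-7 56/12≈4.67, Gen-19 20/16≈1.25.
Gen-16: take in full, 3 L for value 17 — 16 left.
Gen-7: take in full, 12 L for value 56 — 4 left.
4 L left: a 4/16 share of Gen-19 gives 20×4/16 = 5.
Total value = 78.

78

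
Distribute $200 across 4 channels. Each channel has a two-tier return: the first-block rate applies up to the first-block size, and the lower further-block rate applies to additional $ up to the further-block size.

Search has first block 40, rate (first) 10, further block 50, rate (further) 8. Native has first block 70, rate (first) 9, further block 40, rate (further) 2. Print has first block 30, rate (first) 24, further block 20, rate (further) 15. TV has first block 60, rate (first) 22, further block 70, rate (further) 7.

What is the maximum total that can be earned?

3190

Order all 8 blocks by rate: Print/T1 24 > TV/T1 22 > Print/T2 15 > Search/T1 10 > Native/T1 9 > Search/T2 8 > TV/T2 7 > Native/T2 2.
Print T1 at 24: fill all 30 — 170 left.
TV/T1 (22): +60 — 110 left.
Fill Print T2 block (20 at 15) — 90 left.
Search/T1 (10): +40 — 50 left.
Native T1 at 9: only 50 left, fill 50.
Total = 24×30 + 22×60 + 15×20 + 10×40 + 9×50 = 3190.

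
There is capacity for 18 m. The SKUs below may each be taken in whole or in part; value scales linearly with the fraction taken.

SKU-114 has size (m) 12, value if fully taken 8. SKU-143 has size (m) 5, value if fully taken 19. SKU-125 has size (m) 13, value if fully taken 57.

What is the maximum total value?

76

Best value per unit of size first: SKU-125 57/13≈4.38, SKU-143 19/5≈3.8, SKU-114 8/12≈0.667.
Take all of SKU-125 (13 m, value 57) ; 5 m left.
Take all of SKU-143 (5 m, value 19) ; 0 m left.
Total value = 76.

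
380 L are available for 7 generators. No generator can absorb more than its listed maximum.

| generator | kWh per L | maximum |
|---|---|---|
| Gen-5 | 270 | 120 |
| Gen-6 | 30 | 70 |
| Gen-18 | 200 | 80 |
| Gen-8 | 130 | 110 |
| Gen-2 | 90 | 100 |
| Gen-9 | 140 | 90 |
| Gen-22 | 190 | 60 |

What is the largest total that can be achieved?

Highest kWh per L first: Gen-5 270 > Gen-18 200 > Gen-22 190 > Gen-9 140 > Gen-8 130 > Gen-2 90 > Gen-6 30.
Give Gen-5 120 to hit its cap of 120 — 260 left.
Gen-18: +80 to 80 (cap) — 180 left.
Gen-22: +60 to 60 (cap) — 120 left.
Give Gen-9 90 to hit its cap of 90 — 30 left.
Gen-8 has room for 110 but only 30 remain, so it gets 30.
Total = 270×120 + 200×80 + 130×30 + 140×90 + 190×60 = 76300.

76300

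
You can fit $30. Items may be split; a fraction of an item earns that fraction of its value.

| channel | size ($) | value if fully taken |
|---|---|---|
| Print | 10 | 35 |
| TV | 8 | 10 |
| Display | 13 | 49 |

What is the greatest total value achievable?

Best value per unit of size first: Display 49/13≈3.77, Print 35/10≈3.5, TV 10/8≈1.25.
Take all of Display (13 $, value 49) → 17 $ left.
Take all of Print (10 $, value 35) → 7 $ left.
Fill the last 7 $ with part of TV: 7/8 of it earns 8.75.
Total value = 92.75.

92.75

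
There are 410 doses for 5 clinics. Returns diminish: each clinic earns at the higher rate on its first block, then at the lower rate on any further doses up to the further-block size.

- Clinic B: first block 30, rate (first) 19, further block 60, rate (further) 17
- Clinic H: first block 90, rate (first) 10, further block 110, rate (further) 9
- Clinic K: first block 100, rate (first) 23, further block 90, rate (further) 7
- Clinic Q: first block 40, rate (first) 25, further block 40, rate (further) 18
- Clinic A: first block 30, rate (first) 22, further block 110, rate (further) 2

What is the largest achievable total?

7350

Order all 10 blocks by rate: Clinic Q/T1 25 > Clinic K/T1 23 > Clinic A/T1 22 > Clinic B/T1 19 > Clinic Q/T2 18 > Clinic B/T2 17 > Clinic H/T1 10 > Clinic H/T2 9 > Clinic K/T2 7 > Clinic A/T2 2.
Clinic Q T1 at 25: fill all 40 → 370 left.
Clinic K/T1 (23): +100 → 270 left.
Fill Clinic A T1 block (30 at 22) → 240 left.
Clinic B T1 at 19: fill all 30 → 210 left.
Clinic Q/T2 (18): +40 → 170 left.
Fill Clinic B T2 block (60 at 17) → 110 left.
Clinic H/T1 (10): +90 → 20 left.
Clinic H/T2: +20 of 110 at 9; pool empty.
Total = 25×40 + 23×100 + 22×30 + 19×30 + 18×40 + 17×60 + 10×90 + 9×20 = 7350.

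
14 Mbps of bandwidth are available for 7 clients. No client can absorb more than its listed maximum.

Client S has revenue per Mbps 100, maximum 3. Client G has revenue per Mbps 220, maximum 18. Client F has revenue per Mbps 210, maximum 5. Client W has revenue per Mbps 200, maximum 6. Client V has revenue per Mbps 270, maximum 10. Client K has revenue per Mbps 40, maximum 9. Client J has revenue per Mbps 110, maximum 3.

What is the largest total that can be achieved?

Order the clients by revenue per Mbps: Client V 270 > Client G 220 > Client F 210 > Client W 200 > Client J 110 > Client S 100 > Client K 40.
Client V: +10 to 10 (cap) ; 4 left.
Client G has room for 18 but only 4 remain, so it gets 4.
Total = 220×4 + 270×10 = 3580.

3580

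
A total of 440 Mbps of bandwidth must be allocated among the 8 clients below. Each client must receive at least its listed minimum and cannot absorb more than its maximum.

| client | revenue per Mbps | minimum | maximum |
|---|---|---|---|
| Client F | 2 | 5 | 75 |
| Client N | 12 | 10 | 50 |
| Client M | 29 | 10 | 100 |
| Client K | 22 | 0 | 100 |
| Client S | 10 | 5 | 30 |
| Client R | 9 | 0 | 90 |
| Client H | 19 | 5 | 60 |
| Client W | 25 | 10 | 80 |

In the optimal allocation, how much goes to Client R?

Meeting every minimum uses 5+10+10+0+5+0+5+10 = 45 Mbps, leaving 395.
Highest revenue per Mbps first: Client M 29 > Client W 25 > Client K 22 > Client H 19 > Client N 12 > Client S 10 > Client R 9 > Client F 2.
Client M takes 90 more to reach its cap of 100 — 305 left.
Give Client W 70 more to hit its cap of 80 — 235 left.
Give Client K 100 more to hit its cap of 100 — 135 left.
Client H takes 55 more to reach its cap of 60 — 80 left.
Client N: +40 to 50 (cap) — 40 left.
Give Client S 25 more to hit its cap of 30 — 15 left.
Client R: +15 (room for 90) → 15. Pool exhausted.

15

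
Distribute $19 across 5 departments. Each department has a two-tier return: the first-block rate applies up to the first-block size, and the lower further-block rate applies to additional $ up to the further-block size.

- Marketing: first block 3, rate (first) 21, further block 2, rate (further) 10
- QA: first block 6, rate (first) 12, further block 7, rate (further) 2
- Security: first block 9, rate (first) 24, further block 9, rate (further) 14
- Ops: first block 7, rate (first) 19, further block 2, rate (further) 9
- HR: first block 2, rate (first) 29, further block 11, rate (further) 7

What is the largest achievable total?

Order all 10 blocks by rate: HR/T1 29 > Security/T1 24 > Marketing/T1 21 > Ops/T1 19 > Security/T2 14 > QA/T1 12 > Marketing/T2 10 > Ops/T2 9 > HR/T2 7 > QA/T2 2.
HR T1 at 29: fill all 2 ; 17 left.
Security/T1 (24): +9 ; 8 left.
Marketing T1 at 21: fill all 3 ; 5 left.
Ops T1 at 19: only 5 left, fill 5.
Total = 29×2 + 24×9 + 21×3 + 19×5 = 432.

432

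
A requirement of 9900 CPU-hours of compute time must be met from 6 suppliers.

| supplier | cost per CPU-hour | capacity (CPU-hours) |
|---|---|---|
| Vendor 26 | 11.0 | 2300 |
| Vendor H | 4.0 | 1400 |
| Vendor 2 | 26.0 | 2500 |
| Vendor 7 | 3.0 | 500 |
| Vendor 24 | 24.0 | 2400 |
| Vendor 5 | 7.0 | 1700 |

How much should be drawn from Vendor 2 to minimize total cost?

1600

Fill from the cheapest supplier first.
Take 500 from Vendor 7 at 3.0 — need 9400 more.
Take 1400 from Vendor H at 4.0 — need 8000 more.
Vendor 5 at 7.0: take all 1700 CPU-hours — 6300 still needed.
Vendor 26 at 11.0: take all 2300 CPU-hours — 4000 still needed.
Vendor 24 at 24.0: take all 2400 CPU-hours — 1600 still needed.
Vendor 2 (26.0): take the remaining 1600 — done.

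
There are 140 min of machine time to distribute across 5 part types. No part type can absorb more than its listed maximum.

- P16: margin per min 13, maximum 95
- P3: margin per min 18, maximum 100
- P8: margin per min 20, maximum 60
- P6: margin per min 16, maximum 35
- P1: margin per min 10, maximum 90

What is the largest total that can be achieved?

2640

Highest margin per min first: P8 20 > P3 18 > P6 16 > P16 13 > P1 10.
P8: +60 to 60 (cap) ; 80 left.
Only 80 left; P3 takes them to reach 80.
Total = 18×80 + 20×60 = 2640.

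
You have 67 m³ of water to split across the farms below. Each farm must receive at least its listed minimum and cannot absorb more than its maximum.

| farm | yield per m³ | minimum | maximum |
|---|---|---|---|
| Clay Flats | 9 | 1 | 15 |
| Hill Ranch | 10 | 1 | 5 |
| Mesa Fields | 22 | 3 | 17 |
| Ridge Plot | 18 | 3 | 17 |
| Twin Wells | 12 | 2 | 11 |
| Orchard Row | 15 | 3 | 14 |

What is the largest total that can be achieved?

Meeting every minimum uses 1+1+3+3+2+3 = 13 m³, leaving 54.
Rank by yield per m³: Mesa Fields 22 > Ridge Plot 18 > Orchard Row 15 > Twin Wells 12 > Hill Ranch 10 > Clay Flats 9.
Give Mesa Fields 14 more to hit its cap of 17 → 40 left.
Give Ridge Plot 14 more to hit its cap of 17 → 26 left.
Orchard Row takes 11 more to reach its cap of 14 → 15 left.
Give Twin Wells 9 more to hit its cap of 11 → 6 left.
Give Hill Ranch 4 more to hit its cap of 5 → 2 left.
Clay Flats has room for 14 more but only 2 remain, so it gets 3.
Total = 9×3 + 10×5 + 22×17 + 18×17 + 12×11 + 15×14 = 1099.

1099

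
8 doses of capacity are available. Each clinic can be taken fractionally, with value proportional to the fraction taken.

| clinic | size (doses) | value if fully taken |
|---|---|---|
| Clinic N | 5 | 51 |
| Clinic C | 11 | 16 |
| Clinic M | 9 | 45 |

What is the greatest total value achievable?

66

Best value per unit of size first: Clinic N 51/5≈10.2, Clinic M 45/9≈5, Clinic C 16/11≈1.45.
Clinic N: take in full, 5 doses for value 51 — 3 left.
Only 3 doses remain; take 3/9 of Clinic M for value 45×3/9 = 15.
Total value = 66.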